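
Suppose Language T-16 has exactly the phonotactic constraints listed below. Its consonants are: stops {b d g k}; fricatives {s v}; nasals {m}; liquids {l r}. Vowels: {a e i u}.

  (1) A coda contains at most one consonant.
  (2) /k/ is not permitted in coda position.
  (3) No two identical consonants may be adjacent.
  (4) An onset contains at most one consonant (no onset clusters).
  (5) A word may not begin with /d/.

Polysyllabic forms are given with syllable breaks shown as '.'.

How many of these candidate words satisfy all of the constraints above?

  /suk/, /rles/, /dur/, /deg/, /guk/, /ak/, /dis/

0

/suk/ — violates constraint 2: syllable 1 coda contains /k/ → phonotactically illegal
/rles/ — violates constraint 4: syllable 1 onset /rl/ has 2 consonants (> 1) → phonotactically illegal
/dur/ — violates constraint 5: word begins with /d/ → phonotactically illegal
/deg/ — violates constraint 5: word begins with /d/ → phonotactically illegal
/guk/ — violates constraint 2: syllable 1 coda contains /k/ → phonotactically illegal
/ak/ — violates constraint 2: syllable 1 coda contains /k/ → phonotactically illegal
/dis/ — violates constraint 5: word begins with /d/ → phonotactically illegal
No form is phonotactically legal → 0.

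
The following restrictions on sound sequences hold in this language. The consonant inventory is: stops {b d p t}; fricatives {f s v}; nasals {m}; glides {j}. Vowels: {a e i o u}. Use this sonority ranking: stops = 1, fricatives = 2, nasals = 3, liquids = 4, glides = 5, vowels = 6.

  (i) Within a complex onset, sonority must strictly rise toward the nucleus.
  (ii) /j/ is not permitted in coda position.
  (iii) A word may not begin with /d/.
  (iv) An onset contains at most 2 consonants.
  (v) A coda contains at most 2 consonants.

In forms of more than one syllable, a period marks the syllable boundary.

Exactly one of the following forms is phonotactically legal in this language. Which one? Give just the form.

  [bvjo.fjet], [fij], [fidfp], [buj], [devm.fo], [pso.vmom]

[pso.vmom]

[bvjo.fjet] — violates constraint (iv): syllable 1 onset /bvj/ has 3 consonants (> 2) → phonotactically illegal
[fij] — violates constraint (ii): syllable 1 coda contains /j/ → phonotactically illegal
[fidfp] — violates constraint (v): syllable 1 coda /dfp/ has 3 consonants (> 2) → phonotactically illegal
[buj] — violates constraint (ii): syllable 1 coda contains /j/ → phonotactically illegal
[devm.fo] — violates constraint (iii): word begins with /d/ → phonotactically illegal
[pso.vmom] — σ1 onset /ps/ (1→2 rises), coda /∅/ ok; σ2 onset /vm/ (2→3 rises), coda /m/ ok → phonotactically legal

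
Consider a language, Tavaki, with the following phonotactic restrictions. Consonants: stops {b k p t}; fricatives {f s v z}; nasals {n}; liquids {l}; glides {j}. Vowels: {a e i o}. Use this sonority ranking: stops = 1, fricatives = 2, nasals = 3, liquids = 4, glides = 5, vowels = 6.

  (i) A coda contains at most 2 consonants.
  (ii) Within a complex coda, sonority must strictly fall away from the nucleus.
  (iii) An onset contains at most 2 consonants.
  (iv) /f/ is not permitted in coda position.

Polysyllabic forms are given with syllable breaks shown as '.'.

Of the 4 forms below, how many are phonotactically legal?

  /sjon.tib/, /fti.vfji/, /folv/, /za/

3

/sjon.tib/ — σ1 onset /sj/ (2C), coda /n/ ok; σ2 onset /t/, coda /b/ ok → phonotactically legal
/fti.vfji/ — violates constraint (iii): syllable 2 onset /vfj/ has 3 consonants (> 2) → phonotactically illegal
/folv/ — σ1 onset /f/, coda /lv/ (4→2 falls) ok → phonotactically legal
/za/ — σ1 onset /z/, coda /∅/ ok → phonotactically legal
Phonotactically legal: /sjon.tib/, /folv/, /za/ → 3.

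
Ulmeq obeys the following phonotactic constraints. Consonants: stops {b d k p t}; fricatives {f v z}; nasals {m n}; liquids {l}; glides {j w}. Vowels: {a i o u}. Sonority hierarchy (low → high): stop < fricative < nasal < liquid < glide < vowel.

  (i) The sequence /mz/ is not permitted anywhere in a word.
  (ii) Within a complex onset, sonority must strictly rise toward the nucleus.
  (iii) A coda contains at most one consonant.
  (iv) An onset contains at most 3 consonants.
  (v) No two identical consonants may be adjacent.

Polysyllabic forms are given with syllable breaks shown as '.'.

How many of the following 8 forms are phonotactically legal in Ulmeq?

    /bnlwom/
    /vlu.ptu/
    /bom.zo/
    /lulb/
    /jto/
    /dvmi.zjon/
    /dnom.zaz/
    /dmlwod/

/bnlwom/ — violates constraint (iv): syllable 1 onset /bnlw/ has 4 consonants (> 3) → phonotactically illegal
/vlu.ptu/ — violates constraint (ii): syllable 2 onset /pt/: /p/ (stop, 1) → /t/ (stop, 1) does not rise → phonotactically illegal
/bom.zo/ — violates constraint (i): contains banned sequence /mz/ → phonotactically illegal
/lulb/ — violates constraint (iii): syllable 1 coda /lb/ has 2 consonants (> 1) → phonotactically illegal
/jto/ — violates constraint (ii): syllable 1 onset /jt/: /j/ (glide, 5) → /t/ (stop, 1) does not rise → phonotactically illegal
/dvmi.zjon/ — σ1 onset /dvm/ (1→2→3 rises), coda /∅/ ok; σ2 onset /zj/ (2→5 rises), coda /n/ ok → phonotactically legal
/dnom.zaz/ — violates constraint (i): contains banned sequence /mz/ → phonotactically illegal
/dmlwod/ — violates constraint (iv): syllable 1 onset /dmlw/ has 4 consonants (> 3) → phonotactically illegal
Phonotactically legal: /dvmi.zjon/ → 1.

1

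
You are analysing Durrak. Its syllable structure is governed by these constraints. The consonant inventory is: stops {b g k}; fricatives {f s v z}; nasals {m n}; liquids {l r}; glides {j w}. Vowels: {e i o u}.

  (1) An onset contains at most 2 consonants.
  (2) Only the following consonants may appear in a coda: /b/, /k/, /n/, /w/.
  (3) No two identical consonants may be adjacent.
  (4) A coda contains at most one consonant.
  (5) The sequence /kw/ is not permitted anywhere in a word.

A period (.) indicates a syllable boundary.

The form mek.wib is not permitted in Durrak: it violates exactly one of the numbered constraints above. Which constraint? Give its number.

mek.wib: contains banned sequence /kw/.
This is a violation of constraint 5: "The sequence /kw/ is not permitted anywhere in a word."
The remaining constraints (1, 2, 3, 4) are satisfied.

5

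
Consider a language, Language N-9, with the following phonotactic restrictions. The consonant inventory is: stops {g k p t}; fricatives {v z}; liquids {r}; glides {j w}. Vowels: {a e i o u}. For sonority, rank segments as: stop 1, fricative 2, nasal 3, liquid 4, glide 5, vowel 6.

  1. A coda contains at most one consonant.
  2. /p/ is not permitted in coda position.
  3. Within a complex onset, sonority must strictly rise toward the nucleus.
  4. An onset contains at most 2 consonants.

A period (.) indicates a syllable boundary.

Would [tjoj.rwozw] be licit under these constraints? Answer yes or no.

[tjoj.rwozw] — violates constraint 1: syllable 2 coda /zw/ has 2 consonants (> 1) → illicit

no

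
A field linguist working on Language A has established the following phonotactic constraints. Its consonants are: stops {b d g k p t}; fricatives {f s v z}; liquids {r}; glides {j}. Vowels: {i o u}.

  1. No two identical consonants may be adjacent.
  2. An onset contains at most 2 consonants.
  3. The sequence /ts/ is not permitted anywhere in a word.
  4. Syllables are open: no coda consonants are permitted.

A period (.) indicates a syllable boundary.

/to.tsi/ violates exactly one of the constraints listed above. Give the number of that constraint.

/to.tsi/: contains banned sequence /ts/.
This is a violation of constraint 3: "The sequence /ts/ is not permitted anywhere in a word."
The remaining constraints (1, 2, 4) are satisfied.

3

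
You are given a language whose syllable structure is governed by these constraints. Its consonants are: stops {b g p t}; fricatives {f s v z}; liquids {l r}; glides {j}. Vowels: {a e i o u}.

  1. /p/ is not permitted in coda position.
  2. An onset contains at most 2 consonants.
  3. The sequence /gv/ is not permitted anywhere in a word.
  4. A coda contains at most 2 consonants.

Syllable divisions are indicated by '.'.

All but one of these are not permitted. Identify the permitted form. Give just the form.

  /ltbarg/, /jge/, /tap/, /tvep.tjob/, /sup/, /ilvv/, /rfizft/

/jge/

/ltbarg/ — violates constraint 2: syllable 1 onset /ltb/ has 3 consonants (> 2) → not permitted
/jge/ — σ1 onset /jg/ (2C), coda /∅/ ok → permitted
/tap/ — violates constraint 1: syllable 1 coda contains /p/ → not permitted
/tvep.tjob/ — violates constraint 1: syllable 1 coda contains /p/ → not permitted
/sup/ — violates constraint 1: syllable 1 coda contains /p/ → not permitted
/ilvv/ — violates constraint 4: syllable 1 coda /lvv/ has 3 consonants (> 2) → not permitted
/rfizft/ — violates constraint 4: syllable 1 coda /zft/ has 3 consonants (> 2) → not permitted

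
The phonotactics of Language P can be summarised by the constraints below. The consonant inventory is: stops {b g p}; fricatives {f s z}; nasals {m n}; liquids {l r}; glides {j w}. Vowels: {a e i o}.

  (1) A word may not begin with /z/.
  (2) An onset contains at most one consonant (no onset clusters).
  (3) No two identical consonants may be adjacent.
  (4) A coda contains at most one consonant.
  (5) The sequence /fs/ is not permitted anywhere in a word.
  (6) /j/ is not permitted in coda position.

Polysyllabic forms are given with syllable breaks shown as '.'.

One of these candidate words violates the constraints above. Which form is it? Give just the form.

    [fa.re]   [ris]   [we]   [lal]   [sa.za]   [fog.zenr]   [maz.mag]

[fog.zenr]

[fa.re] — σ1 onset /f/, coda /∅/ ok; σ2 onset /r/, coda /∅/ ok → permitted
[ris] — σ1 onset /r/, coda /s/ ok → permitted
[we] — σ1 onset /w/, coda /∅/ ok → permitted
[lal] — σ1 onset /l/, coda /l/ ok → permitted
[sa.za] — σ1 onset /s/, coda /∅/ ok; σ2 onset /z/, coda /∅/ ok → permitted
[fog.zenr] — violates constraint 4: syllable 2 coda /nr/ has 2 consonants (> 1) → not permitted
[maz.mag] — σ1 onset /m/, coda /z/ ok; σ2 onset /m/, coda /g/ ok → permitted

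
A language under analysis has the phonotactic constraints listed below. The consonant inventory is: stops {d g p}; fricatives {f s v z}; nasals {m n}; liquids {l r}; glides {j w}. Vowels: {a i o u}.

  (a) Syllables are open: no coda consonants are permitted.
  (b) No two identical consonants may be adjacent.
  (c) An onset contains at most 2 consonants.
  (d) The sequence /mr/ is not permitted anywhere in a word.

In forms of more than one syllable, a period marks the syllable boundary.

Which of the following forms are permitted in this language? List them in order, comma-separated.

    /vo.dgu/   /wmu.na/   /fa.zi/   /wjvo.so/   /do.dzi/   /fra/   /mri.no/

/vo.dgu/ — σ1 onset /v/, coda /∅/ ok; σ2 onset /dg/ (2C), coda /∅/ ok → permitted
/wmu.na/ — σ1 onset /wm/ (2C), coda /∅/ ok; σ2 onset /n/, coda /∅/ ok → permitted
/fa.zi/ — σ1 onset /f/, coda /∅/ ok; σ2 onset /z/, coda /∅/ ok → permitted
/wjvo.so/ — violates constraint (c): syllable 1 onset /wjv/ has 3 consonants (> 2) → not permitted
/do.dzi/ — σ1 onset /d/, coda /∅/ ok; σ2 onset /dz/ (2C), coda /∅/ ok → permitted
/fra/ — σ1 onset /fr/ (2C), coda /∅/ ok → permitted
/mri.no/ — violates constraint (d): contains banned sequence /mr/ → not permitted

/vo.dgu/, /wmu.na/, /fa.zi/, /do.dzi/, /fra/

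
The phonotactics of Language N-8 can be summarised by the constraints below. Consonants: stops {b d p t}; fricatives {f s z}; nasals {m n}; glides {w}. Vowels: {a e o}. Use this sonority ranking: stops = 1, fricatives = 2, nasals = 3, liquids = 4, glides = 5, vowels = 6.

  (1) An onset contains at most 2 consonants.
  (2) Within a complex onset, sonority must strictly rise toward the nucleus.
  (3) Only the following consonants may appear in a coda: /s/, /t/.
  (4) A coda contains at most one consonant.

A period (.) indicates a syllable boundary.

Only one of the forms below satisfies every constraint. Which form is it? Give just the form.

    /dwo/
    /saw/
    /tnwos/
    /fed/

/dwo/

/dwo/ — σ1 onset /dw/ (1→5 rises), coda /∅/ ok → phonotactically legal
/saw/ — violates constraint 3: syllable 1 coda contains /w/, which is not a licensed coda consonant → phonotactically illegal
/tnwos/ — violates constraint 1: syllable 1 onset /tnw/ has 3 consonants (> 2) → phonotactically illegal
/fed/ — violates constraint 3: syllable 1 coda contains /d/, which is not a licensed coda consonant → phonotactically illegal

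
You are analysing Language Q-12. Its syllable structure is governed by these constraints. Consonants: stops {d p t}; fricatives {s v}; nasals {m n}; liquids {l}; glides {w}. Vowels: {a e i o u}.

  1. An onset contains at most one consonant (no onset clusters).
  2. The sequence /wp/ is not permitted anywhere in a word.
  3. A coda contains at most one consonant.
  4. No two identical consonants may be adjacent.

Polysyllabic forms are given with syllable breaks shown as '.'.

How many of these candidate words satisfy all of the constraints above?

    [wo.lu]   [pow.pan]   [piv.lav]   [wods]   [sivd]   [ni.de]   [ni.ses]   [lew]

[wo.lu] — σ1 onset /w/, coda /∅/ ok; σ2 onset /l/, coda /∅/ ok → well-formed
[pow.pan] — violates constraint 2: contains banned sequence /wp/ → ill-formed
[piv.lav] — σ1 onset /p/, coda /v/ ok; σ2 onset /l/, coda /v/ ok → well-formed
[wods] — violates constraint 3: syllable 1 coda /ds/ has 2 consonants (> 1) → ill-formed
[sivd] — violates constraint 3: syllable 1 coda /vd/ has 2 consonants (> 1) → ill-formed
[ni.de] — σ1 onset /n/, coda /∅/ ok; σ2 onset /d/, coda /∅/ ok → well-formed
[ni.ses] — σ1 onset /n/, coda /∅/ ok; σ2 onset /s/, coda /s/ ok → well-formed
[lew] — σ1 onset /l/, coda /w/ ok → well-formed
Well-formed: [wo.lu], [piv.lav], [ni.de], [ni.ses], [lew] → 5.

5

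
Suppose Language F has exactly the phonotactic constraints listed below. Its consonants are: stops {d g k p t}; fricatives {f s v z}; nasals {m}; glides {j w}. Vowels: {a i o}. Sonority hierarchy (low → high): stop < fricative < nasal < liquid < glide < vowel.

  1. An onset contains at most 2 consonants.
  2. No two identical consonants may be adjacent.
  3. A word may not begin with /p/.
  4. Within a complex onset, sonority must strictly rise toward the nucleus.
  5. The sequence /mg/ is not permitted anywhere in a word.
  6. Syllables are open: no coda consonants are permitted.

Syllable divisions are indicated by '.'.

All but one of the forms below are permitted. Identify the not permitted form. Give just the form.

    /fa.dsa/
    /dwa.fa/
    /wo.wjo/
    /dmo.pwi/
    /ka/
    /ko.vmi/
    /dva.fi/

/wo.wjo/

/fa.dsa/ — σ1 onset /f/, coda /∅/ ok; σ2 onset /ds/ (1→2 rises), coda /∅/ ok → permitted
/dwa.fa/ — σ1 onset /dw/ (1→5 rises), coda /∅/ ok; σ2 onset /f/, coda /∅/ ok → permitted
/wo.wjo/ — violates constraint 4: syllable 2 onset /wj/: /w/ (glide, 5) → /j/ (glide, 5) does not rise → not permitted
/dmo.pwi/ — σ1 onset /dm/ (1→3 rises), coda /∅/ ok; σ2 onset /pw/ (1→5 rises), coda /∅/ ok → permitted
/ka/ — σ1 onset /k/, coda /∅/ ok → permitted
/ko.vmi/ — σ1 onset /k/, coda /∅/ ok; σ2 onset /vm/ (2→3 rises), coda /∅/ ok → permitted
/dva.fi/ — σ1 onset /dv/ (1→2 rises), coda /∅/ ok; σ2 onset /f/, coda /∅/ ok → permitted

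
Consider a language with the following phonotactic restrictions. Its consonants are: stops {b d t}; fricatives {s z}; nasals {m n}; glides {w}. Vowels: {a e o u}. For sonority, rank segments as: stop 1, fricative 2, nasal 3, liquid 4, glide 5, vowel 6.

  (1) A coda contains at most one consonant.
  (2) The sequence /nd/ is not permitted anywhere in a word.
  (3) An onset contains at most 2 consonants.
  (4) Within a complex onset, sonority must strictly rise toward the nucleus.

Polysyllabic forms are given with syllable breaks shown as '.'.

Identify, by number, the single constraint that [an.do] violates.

[an.do]: contains banned sequence /nd/.
This is a violation of constraint 2: "The sequence /nd/ is not permitted anywhere in a word."
The remaining constraints (1, 3, 4) are satisfied.

2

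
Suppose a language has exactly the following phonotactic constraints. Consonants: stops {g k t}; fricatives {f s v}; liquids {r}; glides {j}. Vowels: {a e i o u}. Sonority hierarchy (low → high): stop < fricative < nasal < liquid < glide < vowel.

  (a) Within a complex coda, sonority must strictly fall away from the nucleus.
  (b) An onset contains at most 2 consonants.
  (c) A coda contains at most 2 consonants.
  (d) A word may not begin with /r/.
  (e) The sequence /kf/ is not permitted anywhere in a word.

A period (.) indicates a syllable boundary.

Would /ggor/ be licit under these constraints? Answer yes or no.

/ggor/ — σ1 onset /gg/ (2C), coda /r/ ok → licit

yes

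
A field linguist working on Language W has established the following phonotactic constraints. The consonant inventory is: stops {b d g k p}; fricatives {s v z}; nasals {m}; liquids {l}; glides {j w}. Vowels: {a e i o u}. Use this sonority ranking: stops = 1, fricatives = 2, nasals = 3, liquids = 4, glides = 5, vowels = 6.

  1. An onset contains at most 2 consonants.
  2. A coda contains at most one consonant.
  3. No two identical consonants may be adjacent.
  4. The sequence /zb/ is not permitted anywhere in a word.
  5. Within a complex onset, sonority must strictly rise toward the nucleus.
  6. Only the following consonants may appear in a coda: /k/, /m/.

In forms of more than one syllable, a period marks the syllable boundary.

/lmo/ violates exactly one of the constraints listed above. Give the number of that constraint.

/lmo/: syllable 1 onset /lm/: /l/ (liquid, 4) → /m/ (nasal, 3) does not rise.
This is a violation of constraint 5: "Within a complex onset, sonority must strictly rise toward the nucleus."
The remaining constraints (1, 2, 3, 4, 6) are satisfied.

5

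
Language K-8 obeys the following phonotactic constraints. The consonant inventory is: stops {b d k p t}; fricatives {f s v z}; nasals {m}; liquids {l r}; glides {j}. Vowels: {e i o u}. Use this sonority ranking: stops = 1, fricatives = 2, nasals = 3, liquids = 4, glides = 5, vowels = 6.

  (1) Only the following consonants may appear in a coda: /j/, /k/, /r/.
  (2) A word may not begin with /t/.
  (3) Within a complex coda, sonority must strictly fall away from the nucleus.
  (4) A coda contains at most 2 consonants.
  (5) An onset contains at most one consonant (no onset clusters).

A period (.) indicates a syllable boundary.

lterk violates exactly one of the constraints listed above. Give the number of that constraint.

lterk: syllable 1 onset /lt/ has 2 consonants (> 1).
This is a violation of constraint 5: "An onset contains at most one consonant (no onset clusters)."
The remaining constraints (1, 2, 3, 4) are satisfied.

5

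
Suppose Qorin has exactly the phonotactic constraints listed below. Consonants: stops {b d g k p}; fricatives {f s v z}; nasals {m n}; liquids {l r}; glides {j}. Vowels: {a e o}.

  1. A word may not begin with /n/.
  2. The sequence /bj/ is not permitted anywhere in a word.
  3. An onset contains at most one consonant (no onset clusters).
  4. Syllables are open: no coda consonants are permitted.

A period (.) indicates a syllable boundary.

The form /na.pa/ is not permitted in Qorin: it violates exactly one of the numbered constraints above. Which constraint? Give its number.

/na.pa/: word begins with /n/.
This is a violation of constraint 1: "A word may not begin with /n/."
The remaining constraints (2, 3, 4) are satisfied.

1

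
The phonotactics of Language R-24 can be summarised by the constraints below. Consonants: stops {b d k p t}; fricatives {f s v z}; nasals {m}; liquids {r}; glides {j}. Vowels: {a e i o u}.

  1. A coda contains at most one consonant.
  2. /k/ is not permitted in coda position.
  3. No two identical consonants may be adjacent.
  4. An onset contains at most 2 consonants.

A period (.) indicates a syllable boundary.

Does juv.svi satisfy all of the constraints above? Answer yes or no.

juv.svi — σ1 onset /j/, coda /v/ ok; σ2 onset /sv/ (2C), coda /∅/ ok → permitted

yes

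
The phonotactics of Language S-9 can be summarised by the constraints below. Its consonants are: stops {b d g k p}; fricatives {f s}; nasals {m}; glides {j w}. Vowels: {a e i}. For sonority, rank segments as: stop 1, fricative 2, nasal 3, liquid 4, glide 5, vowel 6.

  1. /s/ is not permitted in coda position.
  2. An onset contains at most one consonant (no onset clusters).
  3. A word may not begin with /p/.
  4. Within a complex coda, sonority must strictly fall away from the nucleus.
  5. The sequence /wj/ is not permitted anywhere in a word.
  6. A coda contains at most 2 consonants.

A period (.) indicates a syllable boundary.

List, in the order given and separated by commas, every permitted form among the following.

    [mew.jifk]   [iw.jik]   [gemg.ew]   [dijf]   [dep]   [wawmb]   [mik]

[gemg.ew], [dijf], [dep], [mik]

[mew.jifk] — violates constraint 5: contains banned sequence /wj/ → not permitted
[iw.jik] — violates constraint 5: contains banned sequence /wj/ → not permitted
[gemg.ew] — σ1 onset /g/, coda /mg/ (3→1 falls) ok; σ2 onset /∅/, coda /w/ ok → permitted
[dijf] — σ1 onset /d/, coda /jf/ (5→2 falls) ok → permitted
[dep] — σ1 onset /d/, coda /p/ ok → permitted
[wawmb] — violates constraint 6: syllable 1 coda /wmb/ has 3 consonants (> 2) → not permitted
[mik] — σ1 onset /m/, coda /k/ ok → permitted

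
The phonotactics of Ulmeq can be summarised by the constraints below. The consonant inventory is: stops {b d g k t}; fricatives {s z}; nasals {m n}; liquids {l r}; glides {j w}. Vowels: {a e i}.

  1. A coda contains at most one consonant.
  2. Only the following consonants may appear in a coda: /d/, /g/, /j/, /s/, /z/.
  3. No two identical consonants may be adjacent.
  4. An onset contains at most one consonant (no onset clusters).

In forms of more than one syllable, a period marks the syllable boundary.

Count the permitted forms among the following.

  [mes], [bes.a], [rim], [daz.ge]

3

[mes] — σ1 onset /m/, coda /s/ ok → permitted
[bes.a] — σ1 onset /b/, coda /s/ ok; σ2 onset /∅/, coda /∅/ ok → permitted
[rim] — violates constraint 2: syllable 1 coda contains /m/, which is not a licensed coda consonant → not permitted
[daz.ge] — σ1 onset /d/, coda /z/ ok; σ2 onset /g/, coda /∅/ ok → permitted
Permitted: [mes], [bes.a], [daz.ge] → 3.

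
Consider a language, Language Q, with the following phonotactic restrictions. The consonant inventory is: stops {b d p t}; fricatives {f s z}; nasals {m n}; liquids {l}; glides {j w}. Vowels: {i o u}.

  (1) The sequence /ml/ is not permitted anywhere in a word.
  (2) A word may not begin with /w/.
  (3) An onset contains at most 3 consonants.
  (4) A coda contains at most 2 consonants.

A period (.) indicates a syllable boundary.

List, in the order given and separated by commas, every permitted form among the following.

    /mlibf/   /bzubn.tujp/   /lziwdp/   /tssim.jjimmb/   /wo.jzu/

/bzubn.tujp/

/mlibf/ — violates constraint 1: contains banned sequence /ml/ → not permitted
/bzubn.tujp/ — σ1 onset /bz/ (2C), coda /bn/ (2C) ok; σ2 onset /t/, coda /jp/ (2C) ok → permitted
/lziwdp/ — violates constraint 4: syllable 1 coda /wdp/ has 3 consonants (> 2) → not permitted
/tssim.jjimmb/ — violates constraint 4: syllable 2 coda /mmb/ has 3 consonants (> 2) → not permitted
/wo.jzu/ — violates constraint 2: word begins with /w/ → not permitted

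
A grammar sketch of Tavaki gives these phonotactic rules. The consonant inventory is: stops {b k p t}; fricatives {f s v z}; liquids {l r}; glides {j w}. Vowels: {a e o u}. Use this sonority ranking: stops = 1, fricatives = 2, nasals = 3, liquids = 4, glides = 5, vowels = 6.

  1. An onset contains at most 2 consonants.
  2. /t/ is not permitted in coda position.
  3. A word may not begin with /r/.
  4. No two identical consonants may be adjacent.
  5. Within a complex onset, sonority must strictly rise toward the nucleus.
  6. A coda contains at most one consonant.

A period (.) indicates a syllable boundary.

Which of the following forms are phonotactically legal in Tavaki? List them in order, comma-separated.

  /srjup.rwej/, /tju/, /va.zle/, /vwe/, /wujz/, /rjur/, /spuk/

/tju/, /va.zle/, /vwe/

/srjup.rwej/ — violates constraint 1: syllable 1 onset /srj/ has 3 consonants (> 2) → phonotactically illegal
/tju/ — σ1 onset /tj/ (1→5 rises), coda /∅/ ok → phonotactically legal
/va.zle/ — σ1 onset /v/, coda /∅/ ok; σ2 onset /zl/ (2→4 rises), coda /∅/ ok → phonotactically legal
/vwe/ — σ1 onset /vw/ (2→5 rises), coda /∅/ ok → phonotactically legal
/wujz/ — violates constraint 6: syllable 1 coda /jz/ has 2 consonants (> 1) → phonotactically illegal
/rjur/ — violates constraint 3: word begins with /r/ → phonotactically illegal
/spuk/ — violates constraint 5: syllable 1 onset /sp/: /s/ (fricative, 2) → /p/ (stop, 1) does not rise → phonotactically illegal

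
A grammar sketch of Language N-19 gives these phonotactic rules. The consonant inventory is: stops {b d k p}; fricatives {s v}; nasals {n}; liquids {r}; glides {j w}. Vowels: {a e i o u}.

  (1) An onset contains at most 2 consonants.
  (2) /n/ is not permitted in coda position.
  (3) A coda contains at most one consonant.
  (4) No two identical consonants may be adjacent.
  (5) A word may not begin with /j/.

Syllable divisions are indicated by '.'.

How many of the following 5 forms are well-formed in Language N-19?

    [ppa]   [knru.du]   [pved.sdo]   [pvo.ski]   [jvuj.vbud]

2

[ppa] — violates constraint 4: adjacent identical consonants /pp/ → ill-formed
[knru.du] — violates constraint 1: syllable 1 onset /knr/ has 3 consonants (> 2) → ill-formed
[pved.sdo] — σ1 onset /pv/ (2C), coda /d/ ok; σ2 onset /sd/ (2C), coda /∅/ ok → well-formed
[pvo.ski] — σ1 onset /pv/ (2C), coda /∅/ ok; σ2 onset /sk/ (2C), coda /∅/ ok → well-formed
[jvuj.vbud] — violates constraint 5: word begins with /j/ → ill-formed
Well-formed: [pved.sdo], [pvo.ski] → 2.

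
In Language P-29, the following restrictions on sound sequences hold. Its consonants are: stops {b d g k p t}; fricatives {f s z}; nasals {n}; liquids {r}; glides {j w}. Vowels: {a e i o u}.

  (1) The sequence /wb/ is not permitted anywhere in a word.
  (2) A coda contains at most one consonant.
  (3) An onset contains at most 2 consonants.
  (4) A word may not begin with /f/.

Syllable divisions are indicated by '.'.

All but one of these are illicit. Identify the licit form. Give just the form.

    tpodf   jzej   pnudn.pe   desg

tpodf — violates constraint 2: syllable 1 coda /df/ has 2 consonants (> 1) → illicit
jzej — σ1 onset /jz/ (2C), coda /j/ ok → licit
pnudn.pe — violates constraint 2: syllable 1 coda /dn/ has 2 consonants (> 1) → illicit
desg — violates constraint 2: syllable 1 coda /sg/ has 2 consonants (> 1) → illicit

jzej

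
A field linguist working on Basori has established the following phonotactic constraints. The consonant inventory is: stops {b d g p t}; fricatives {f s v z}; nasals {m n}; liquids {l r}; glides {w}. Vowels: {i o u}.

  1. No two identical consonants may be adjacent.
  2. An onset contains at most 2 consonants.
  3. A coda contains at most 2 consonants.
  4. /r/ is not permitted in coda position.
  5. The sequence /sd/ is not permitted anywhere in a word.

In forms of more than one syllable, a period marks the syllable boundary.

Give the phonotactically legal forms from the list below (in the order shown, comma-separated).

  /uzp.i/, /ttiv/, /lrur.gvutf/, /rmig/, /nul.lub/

/uzp.i/ — σ1 onset /∅/, coda /zp/ (2C) ok; σ2 onset /∅/, coda /∅/ ok → phonotactically legal
/ttiv/ — violates constraint 1: adjacent identical consonants /tt/ → phonotactically illegal
/lrur.gvutf/ — violates constraint 4: syllable 1 coda contains /r/ → phonotactically illegal
/rmig/ — σ1 onset /rm/ (2C), coda /g/ ok → phonotactically legal
/nul.lub/ — violates constraint 1: adjacent identical consonants /ll/ → phonotactically illegal

/uzp.i/, /rmig/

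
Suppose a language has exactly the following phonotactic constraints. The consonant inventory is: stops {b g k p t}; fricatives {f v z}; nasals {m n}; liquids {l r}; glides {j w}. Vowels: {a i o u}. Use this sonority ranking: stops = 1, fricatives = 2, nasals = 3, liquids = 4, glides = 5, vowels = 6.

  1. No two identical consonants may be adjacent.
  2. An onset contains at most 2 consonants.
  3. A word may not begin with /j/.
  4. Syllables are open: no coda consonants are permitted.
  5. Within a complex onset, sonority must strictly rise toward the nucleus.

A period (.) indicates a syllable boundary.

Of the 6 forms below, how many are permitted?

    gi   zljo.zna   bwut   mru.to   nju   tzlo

gi — σ1 onset /g/, coda /∅/ ok → permitted
zljo.zna — violates constraint 2: syllable 1 onset /zlj/ has 3 consonants (> 2) → not permitted
bwut — violates constraint 4: syllable 1 coda /t/ has 1 consonant (> 0) → not permitted
mru.to — σ1 onset /mr/ (3→4 rises), coda /∅/ ok; σ2 onset /t/, coda /∅/ ok → permitted
nju — σ1 onset /nj/ (3→5 rises), coda /∅/ ok → permitted
tzlo — violates constraint 2: syllable 1 onset /tzl/ has 3 consonants (> 2) → not permitted
Permitted: gi, mru.to, nju → 3.

3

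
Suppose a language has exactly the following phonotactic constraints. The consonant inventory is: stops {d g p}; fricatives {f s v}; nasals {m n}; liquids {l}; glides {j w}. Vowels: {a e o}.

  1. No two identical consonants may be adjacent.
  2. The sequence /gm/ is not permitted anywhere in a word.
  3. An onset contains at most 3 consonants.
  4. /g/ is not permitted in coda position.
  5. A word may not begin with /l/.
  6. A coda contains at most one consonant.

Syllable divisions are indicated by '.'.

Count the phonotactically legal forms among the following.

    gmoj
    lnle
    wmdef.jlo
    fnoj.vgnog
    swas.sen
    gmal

gmoj — violates constraint 2: contains banned sequence /gm/ → phonotactically illegal
lnle — violates constraint 5: word begins with /l/ → phonotactically illegal
wmdef.jlo — σ1 onset /wmd/ (3C), coda /f/ ok; σ2 onset /jl/ (2C), coda /∅/ ok → phonotactically legal
fnoj.vgnog — violates constraint 4: syllable 2 coda contains /g/ → phonotactically illegal
swas.sen — violates constraint 1: adjacent identical consonants /ss/ → phonotactically illegal
gmal — violates constraint 2: contains banned sequence /gm/ → phonotactically illegal
Phonotactically legal: wmdef.jlo → 1.

1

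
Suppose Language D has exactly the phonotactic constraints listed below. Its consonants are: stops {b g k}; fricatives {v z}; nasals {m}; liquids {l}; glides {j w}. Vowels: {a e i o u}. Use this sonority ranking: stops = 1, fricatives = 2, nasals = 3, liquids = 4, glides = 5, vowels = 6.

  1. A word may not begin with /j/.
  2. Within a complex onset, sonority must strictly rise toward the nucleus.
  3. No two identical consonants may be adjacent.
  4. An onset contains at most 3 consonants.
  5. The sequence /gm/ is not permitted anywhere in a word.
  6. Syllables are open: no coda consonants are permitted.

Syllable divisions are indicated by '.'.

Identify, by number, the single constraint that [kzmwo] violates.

[kzmwo]: syllable 1 onset /kzmw/ has 4 consonants (> 3).
This is a violation of constraint 4: "An onset contains at most 3 consonants."
The remaining constraints (1, 2, 3, 5, 6) are satisfied.

4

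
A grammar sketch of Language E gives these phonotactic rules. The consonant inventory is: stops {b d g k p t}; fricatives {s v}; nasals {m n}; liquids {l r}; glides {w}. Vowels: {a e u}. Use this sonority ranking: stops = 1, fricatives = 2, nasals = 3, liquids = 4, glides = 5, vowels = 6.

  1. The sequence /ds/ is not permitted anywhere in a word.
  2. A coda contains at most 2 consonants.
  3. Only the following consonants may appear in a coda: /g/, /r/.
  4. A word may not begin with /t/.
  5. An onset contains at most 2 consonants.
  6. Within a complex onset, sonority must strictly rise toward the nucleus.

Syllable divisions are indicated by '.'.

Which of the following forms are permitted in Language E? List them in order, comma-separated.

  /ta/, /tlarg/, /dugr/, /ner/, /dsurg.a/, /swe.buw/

/ta/ — violates constraint 4: word begins with /t/ → not permitted
/tlarg/ — violates constraint 4: word begins with /t/ → not permitted
/dugr/ — σ1 onset /d/, coda /gr/ (2C) ok → permitted
/ner/ — σ1 onset /n/, coda /r/ ok → permitted
/dsurg.a/ — violates constraint 1: contains banned sequence /ds/ → not permitted
/swe.buw/ — violates constraint 3: syllable 2 coda contains /w/, which is not a licensed coda consonant → not permitted

/dugr/, /ner/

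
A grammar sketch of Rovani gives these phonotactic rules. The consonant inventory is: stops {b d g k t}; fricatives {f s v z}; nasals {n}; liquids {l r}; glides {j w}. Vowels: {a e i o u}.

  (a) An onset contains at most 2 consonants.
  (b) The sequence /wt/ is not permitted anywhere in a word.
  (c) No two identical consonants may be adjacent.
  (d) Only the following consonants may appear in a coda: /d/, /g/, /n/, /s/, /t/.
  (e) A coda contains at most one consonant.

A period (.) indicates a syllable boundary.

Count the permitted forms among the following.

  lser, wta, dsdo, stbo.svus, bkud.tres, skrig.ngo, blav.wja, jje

lser — violates constraint (d): syllable 1 coda contains /r/, which is not a licensed coda consonant → not permitted
wta — violates constraint (b): contains banned sequence /wt/ → not permitted
dsdo — violates constraint (a): syllable 1 onset /dsd/ has 3 consonants (> 2) → not permitted
stbo.svus — violates constraint (a): syllable 1 onset /stb/ has 3 consonants (> 2) → not permitted
bkud.tres — σ1 onset /bk/ (2C), coda /d/ ok; σ2 onset /tr/ (2C), coda /s/ ok → permitted
skrig.ngo — violates constraint (a): syllable 1 onset /skr/ has 3 consonants (> 2) → not permitted
blav.wja — violates constraint (d): syllable 1 coda contains /v/, which is not a licensed coda consonant → not permitted
jje — violates constraint (c): adjacent identical consonants /jj/ → not permitted
Permitted: bkud.tres → 1.

1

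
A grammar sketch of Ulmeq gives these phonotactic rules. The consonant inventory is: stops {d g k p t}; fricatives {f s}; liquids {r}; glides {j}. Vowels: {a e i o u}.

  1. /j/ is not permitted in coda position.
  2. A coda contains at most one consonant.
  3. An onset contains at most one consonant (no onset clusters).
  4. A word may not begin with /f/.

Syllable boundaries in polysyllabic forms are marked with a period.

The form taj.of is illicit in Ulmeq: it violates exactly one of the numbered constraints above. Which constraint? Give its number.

taj.of: syllable 1 coda contains /j/.
This is a violation of constraint 1: "/j/ is not permitted in coda position."
The remaining constraints (2, 3, 4) are satisfied.

1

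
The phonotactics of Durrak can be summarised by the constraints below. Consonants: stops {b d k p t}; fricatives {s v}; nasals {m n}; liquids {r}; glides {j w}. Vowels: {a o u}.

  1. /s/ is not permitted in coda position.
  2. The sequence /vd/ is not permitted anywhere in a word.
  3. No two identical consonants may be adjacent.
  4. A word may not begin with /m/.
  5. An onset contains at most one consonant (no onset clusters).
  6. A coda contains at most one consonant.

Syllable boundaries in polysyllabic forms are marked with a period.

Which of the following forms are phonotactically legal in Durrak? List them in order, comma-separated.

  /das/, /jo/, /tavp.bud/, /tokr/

/jo/

/das/ — violates constraint 1: syllable 1 coda contains /s/ → phonotactically illegal
/jo/ — σ1 onset /j/, coda /∅/ ok → phonotactically legal
/tavp.bud/ — violates constraint 6: syllable 1 coda /vp/ has 2 consonants (> 1) → phonotactically illegal
/tokr/ — violates constraint 6: syllable 1 coda /kr/ has 2 consonants (> 1) → phonotactically illegal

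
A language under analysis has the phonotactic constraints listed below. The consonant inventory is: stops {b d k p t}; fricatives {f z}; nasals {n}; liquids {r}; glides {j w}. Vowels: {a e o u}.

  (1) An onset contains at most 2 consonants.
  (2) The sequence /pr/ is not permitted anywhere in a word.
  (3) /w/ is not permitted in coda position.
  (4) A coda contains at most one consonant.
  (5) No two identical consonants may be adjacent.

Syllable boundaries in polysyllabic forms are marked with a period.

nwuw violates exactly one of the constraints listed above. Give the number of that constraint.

nwuw: syllable 1 coda contains /w/.
This is a violation of constraint 3: "/w/ is not permitted in coda position."
The remaining constraints (1, 2, 4, 5) are satisfied.

3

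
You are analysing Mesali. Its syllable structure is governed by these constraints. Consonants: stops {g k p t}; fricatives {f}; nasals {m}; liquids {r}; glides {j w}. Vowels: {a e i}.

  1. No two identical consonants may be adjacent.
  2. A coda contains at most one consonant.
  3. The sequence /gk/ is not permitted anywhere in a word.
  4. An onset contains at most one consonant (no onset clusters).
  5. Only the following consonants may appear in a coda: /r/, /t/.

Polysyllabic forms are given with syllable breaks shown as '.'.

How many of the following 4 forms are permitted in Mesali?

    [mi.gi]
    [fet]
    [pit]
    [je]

[mi.gi] — σ1 onset /m/, coda /∅/ ok; σ2 onset /g/, coda /∅/ ok → permitted
[fet] — σ1 onset /f/, coda /t/ ok → permitted
[pit] — σ1 onset /p/, coda /t/ ok → permitted
[je] — σ1 onset /j/, coda /∅/ ok → permitted
Permitted: [mi.gi], [fet], [pit], [je] → 4.

4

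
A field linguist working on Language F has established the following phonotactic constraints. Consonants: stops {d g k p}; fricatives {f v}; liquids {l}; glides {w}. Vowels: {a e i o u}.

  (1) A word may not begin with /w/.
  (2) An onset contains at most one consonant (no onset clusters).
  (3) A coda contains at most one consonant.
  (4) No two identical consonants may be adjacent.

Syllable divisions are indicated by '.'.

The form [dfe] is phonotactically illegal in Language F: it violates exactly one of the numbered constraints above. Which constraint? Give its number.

[dfe]: syllable 1 onset /df/ has 2 consonants (> 1).
This is a violation of constraint 2: "An onset contains at most one consonant (no onset clusters)."
The remaining constraints (1, 3, 4) are satisfied.

2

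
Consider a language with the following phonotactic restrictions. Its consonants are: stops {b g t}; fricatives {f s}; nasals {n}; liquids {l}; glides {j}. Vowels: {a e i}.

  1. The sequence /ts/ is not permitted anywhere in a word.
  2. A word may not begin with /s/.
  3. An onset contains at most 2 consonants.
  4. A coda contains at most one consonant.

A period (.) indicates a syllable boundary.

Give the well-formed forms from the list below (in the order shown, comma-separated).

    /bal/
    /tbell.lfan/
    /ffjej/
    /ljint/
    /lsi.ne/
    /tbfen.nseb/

/bal/, /lsi.ne/

/bal/ — σ1 onset /b/, coda /l/ ok → well-formed
/tbell.lfan/ — violates constraint 4: syllable 1 coda /ll/ has 2 consonants (> 1) → ill-formed
/ffjej/ — violates constraint 3: syllable 1 onset /ffj/ has 3 consonants (> 2) → ill-formed
/ljint/ — violates constraint 4: syllable 1 coda /nt/ has 2 consonants (> 1) → ill-formed
/lsi.ne/ — σ1 onset /ls/ (2C), coda /∅/ ok; σ2 onset /n/, coda /∅/ ok → well-formed
/tbfen.nseb/ — violates constraint 3: syllable 1 onset /tbf/ has 3 consonants (> 2) → ill-formed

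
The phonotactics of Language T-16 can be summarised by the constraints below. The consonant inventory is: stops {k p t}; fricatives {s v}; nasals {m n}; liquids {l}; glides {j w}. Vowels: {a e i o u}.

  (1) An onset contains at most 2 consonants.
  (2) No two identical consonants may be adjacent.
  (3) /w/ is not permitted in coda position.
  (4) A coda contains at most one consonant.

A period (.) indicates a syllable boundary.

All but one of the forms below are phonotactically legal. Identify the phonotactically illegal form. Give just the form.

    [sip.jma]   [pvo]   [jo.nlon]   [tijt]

[tijt]

[sip.jma] — σ1 onset /s/, coda /p/ ok; σ2 onset /jm/ (2C), coda /∅/ ok → phonotactically legal
[pvo] — σ1 onset /pv/ (2C), coda /∅/ ok → phonotactically legal
[jo.nlon] — σ1 onset /j/, coda /∅/ ok; σ2 onset /nl/ (2C), coda /n/ ok → phonotactically legal
[tijt] — violates constraint 4: syllable 1 coda /jt/ has 2 consonants (> 1) → phonotactically illegal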